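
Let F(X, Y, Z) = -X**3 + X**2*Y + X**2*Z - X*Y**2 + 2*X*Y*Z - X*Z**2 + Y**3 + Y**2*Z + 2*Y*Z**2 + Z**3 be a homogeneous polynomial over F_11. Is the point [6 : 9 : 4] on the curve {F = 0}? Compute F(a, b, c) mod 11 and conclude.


F(6,9,4) ≡ 0 (mod 11); P is on the curve.

Evaluate F(6, 9, 4) term-by-term (mod 11).
  -X**3 ↦ -1·216·1·1 = -216
  X**2*Y ↦ 1·36·9·1 = 324
  X**2*Z ↦ 1·36·1·4 = 144
  -X*Y**2 ↦ -1·6·81·1 = -486
  2*X*Y*Z ↦ 2·6·9·4 = 432
  -X*Z**2 ↦ -1·6·1·16 = -96
  Y**3 ↦ 1·1·729·1 = 729
  Y**2*Z ↦ 1·1·81·4 = 324
  2*Y*Z**2 ↦ 2·1·9·16 = 288
  Z**3 ↦ 1·1·1·64 = 64
Sum: F(6, 9, 4) = (-216) + (324) + (144) + (-486) + (432) + (-96) + (729) + (324) + (288) + (64) = 1507.
Reducing mod 11: 1507 ≡ 0 (mod 11).
Since F(a, b, c) ≡ 0 (mod 11), P lies on the curve.


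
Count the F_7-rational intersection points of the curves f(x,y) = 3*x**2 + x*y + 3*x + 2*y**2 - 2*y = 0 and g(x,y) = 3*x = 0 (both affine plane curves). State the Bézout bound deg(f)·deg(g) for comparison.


Common zeros: {(0, 0), (0, 1)}; count = 2; Bézout bound = 2.

deg(f) = 2, deg(g) = 1, so Bézout bound = 2.
Scan x ∈ F_7. For each x, list the y ∈ F_7 with f(x, y) ≡ 0 and those with g(x, y) ≡ 0 (mod 7); the common zeros in that column are the intersection.
  x = 0: f ≡ 0 at y ∈ {0, 1}; g ≡ 0 at y ∈ {0, 1, 2, 3, 4, 5, 6}; common: {0, 1}.
  x = 1: f ≡ 0 at y ∈ {1, 3}; g ≡ 0 at y ∈ ∅; common: ∅.
  x = 2: f ≡ 0 at y ∈ ∅; g ≡ 0 at y ∈ ∅; common: ∅.
  x = 3: f ≡ 0 at y ∈ {5}; g ≡ 0 at y ∈ ∅; common: ∅.
  x = 4: f ≡ 0 at y ∈ {3}; g ≡ 0 at y ∈ ∅; common: ∅.
  x = 5: f ≡ 0 at y ∈ ∅; g ≡ 0 at y ∈ ∅; common: ∅.
  x = 6: f ≡ 0 at y ∈ {0, 5}; g ≡ 0 at y ∈ ∅; common: ∅.
Collecting: common zeros = {(0, 0), (0, 1)}, so the count is 2.
Comparison with the Bézout bound: 2 ≤ 2 = deg(f)·deg(g), as expected for curves with no common component (the bound is attained).


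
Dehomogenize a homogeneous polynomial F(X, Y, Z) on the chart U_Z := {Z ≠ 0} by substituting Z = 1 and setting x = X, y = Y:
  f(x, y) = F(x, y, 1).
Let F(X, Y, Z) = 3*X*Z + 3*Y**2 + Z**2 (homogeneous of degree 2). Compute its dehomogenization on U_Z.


f(x, y) = 3*x + 3*y**2 + 1

On U_Z we set Z = 1. Each monomial c·X^i·Y^j·Z^k in F becomes c·x^i·y^j·1^k = c·x^i·y^j.
Substituting Z = 1: F(X, Y, 1) = 3*x + 3*y**2 + 1.
Note: deg(f) ≤ deg(F) = 2; strict inequality happens when F is divisible by Z (lost terms).


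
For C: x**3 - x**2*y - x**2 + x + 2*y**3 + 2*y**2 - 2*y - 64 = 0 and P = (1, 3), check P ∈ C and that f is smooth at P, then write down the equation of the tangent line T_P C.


Tangent line at P: -4*x + 63*y - 185 = 0.

Step 1: f(1, 3) = 0, so P lies on C.
Step 2: partial derivatives
  f_x(x, y) = 3*x**2 - 2*x*y - 2*x + 1, f_y(x, y) = -x**2 + 6*y**2 + 4*y - 2.
  f_x(P) = -4, f_y(P) = 63 (gradient nonzero, so P is smooth).
Step 3: tangent line at P: -4·(x − 1) + 63·(y − 3) = 0.
Expanding: -4*x + 63*y - 185 = 0.


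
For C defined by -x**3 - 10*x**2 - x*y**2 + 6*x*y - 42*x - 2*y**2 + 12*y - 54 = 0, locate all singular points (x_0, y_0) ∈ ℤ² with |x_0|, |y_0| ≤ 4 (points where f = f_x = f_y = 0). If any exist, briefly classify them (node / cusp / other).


Singular points: {(-3, 3)}; classification: node.

Compute partial derivatives:
  f_x = -3*x**2 - 20*x - y**2 + 6*y - 42.
  f_y = -2*x*y + 6*x - 4*y + 12.
Scan x_0 ∈ {−4, ..., 4}. For each x_0, f_y(x_0, y) is a polynomial in y; find its integer roots y ∈ {−4, ..., 4}, then test f_x and f at those candidates.
  x = -4: f_y(-4, y) = 4*y - 12; vanishes at y ∈ {3}. (-4, 3): f_x = -1 ≠ 0.
  x = -3: f_y(-3, y) = 2*y - 6; vanishes at y ∈ {3}. (-3, 3): f_x = 0, f = 0 — SINGULAR.
  x = -2: f_y(-2, y) = 0; vanishes at y ∈ {-4, -3, -2, -1, 0, 1, 2, 3, 4}. (-2, -4): f_x = -54 ≠ 0; (-2, -3): f_x = -41 ≠ 0; (-2, -2): f_x = -30 ≠ 0; (-2, -1): f_x = -21 ≠ 0; (-2, 0): f_x = -14 ≠ 0; (-2, 1): f_x = -9 ≠ 0; (-2, 2): f_x = -6 ≠ 0; (-2, 3): f_x = -5 ≠ 0; (-2, 4): f_x = -6 ≠ 0.
  x = -1: f_y(-1, y) = 6 - 2*y; vanishes at y ∈ {3}. (-1, 3): f_x = -16 ≠ 0.
  x = 0: f_y(0, y) = 12 - 4*y; vanishes at y ∈ {3}. (0, 3): f_x = -33 ≠ 0.
  x = 1: f_y(1, y) = 18 - 6*y; vanishes at y ∈ {3}. (1, 3): f_x = -56 ≠ 0.
  x = 2: f_y(2, y) = 24 - 8*y; vanishes at y ∈ {3}. (2, 3): f_x = -85 ≠ 0.
  x = 3: f_y(3, y) = 30 - 10*y; vanishes at y ∈ {3}. (3, 3): f_x = -120 ≠ 0.
  x = 4: f_y(4, y) = 36 - 12*y; vanishes at y ∈ {3}. (4, 3): f_x = -161 ≠ 0.
Only singular point on the grid: (-3, 3).
Classify: substitute x = -3 + u, y = 3 + v and expand: f = -u**3 - u**2 - u*v**2 + v**2.
No constant or linear terms (consistent with a singular point). Quadratic part: -u**2 + v**2. Cubic part: -u**3 - u*v**2.
The quadratic part v**2 - u**2 = (v − u)(v + u) splits into two distinct linear factors, so there are two distinct tangent lines y − 3 = ±(x − -3) — this is a node (ordinary double point).
Classification: node.


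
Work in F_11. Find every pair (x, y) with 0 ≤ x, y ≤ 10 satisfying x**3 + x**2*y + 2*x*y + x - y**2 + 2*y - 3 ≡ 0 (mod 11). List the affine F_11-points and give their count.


Affine F_11-points: {(0, 4), (0, 9), (3, 8), (3, 9), (4, 7), (4, 8), (7, 2), (7, 8), (8, 0), (8, 5), (10, 3), (10, 9)}; count = 12.

For each of the 121 pairs (x, y) ∈ F_11², evaluate f(x, y) mod 11. Record the zeros.
  x = 0: [0↦8, 1↦9, 2↦8, 3↦5, 4↦0, 5↦4, 6↦6, 7↦6, 8↦4, 9↦0, 10↦5]  zeros at y ∈ {4, 9}
  x = 1: [0↦10, 1↦3, 2↦5, 3↦5, 4↦3, 5↦10, 6↦4, 7↦7, 8↦8, 9↦7, 10↦4]  zeros at y ∈ ∅
  x = 2: [0↦7, 1↦5, 2↦1, 3↦6, 4↦9, 5↦10, 6↦9, 7↦6, 8↦1, 9↦5, 10↦7]  zeros at y ∈ ∅
  x = 3: [0↦5, 1↦10, 2↦2, 3↦3, 4↦2, 5↦10, 6↦5, 7↦9, 8↦0, 9↦0, 10↦9]  zeros at y ∈ {8, 9}
  x = 4: [0↦10, 1↦2, 2↦3, 3↦2, 4↦10, 5↦5, 6↦9, 7↦0, 8↦0, 9↦9, 10↦5]  zeros at y ∈ {7, 8}
  x = 5: [0↦6, 1↦9, 2↦10, 3↦9, 4↦6, 5↦1, 6↦5, 7↦7, 8↦7, 9↦5, 10↦1]  zeros at y ∈ ∅
  x = 6: [0↦10, 1↦4, 2↦7, 3↦8, 4↦7, 5↦4, 6↦10, 7↦3, 8↦5, 9↦5, 10↦3]  zeros at y ∈ ∅
  x = 7: [0↦6, 1↦4, 2↦0, 3↦5, 4↦8, 5↦9, 6↦8, 7↦5, 8↦0, 9↦4, 10↦6]  zeros at y ∈ {2, 8}
  x = 8: [0↦0, 1↦4, 2↦6, 3↦6, 4↦4, 5↦0, 6↦5, 7↦8, 8↦9, 9↦8, 10↦5]  zeros at y ∈ {0, 5}
  x = 9: [0↦9, 1↦10, 2↦9, 3↦6, 4↦1, 5↦5, 6↦7, 7↦7, 8↦5, 9↦1, 10↦6]  zeros at y ∈ ∅
  x = 10: [0↦6, 1↦6, 2↦4, 3↦0, 4↦5, 5↦8, 6↦9, 7↦8, 8↦5, 9↦0, 10↦4]  zeros at y ∈ {3, 9}
Collecting zeros: affine points = {(0, 4), (0, 9), (3, 8), (3, 9), (4, 7), (4, 8), (7, 2), (7, 8), (8, 0), (8, 5), (10, 3), (10, 9)}.
Total count |C(F_11)_aff| = 12.


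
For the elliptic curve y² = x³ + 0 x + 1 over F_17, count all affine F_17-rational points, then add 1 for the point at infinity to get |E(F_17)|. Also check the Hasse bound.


Affine points = {(0, 1), (0, 16), (1, 6), (1, 11), (2, 3), (2, 14), (6, 8), (6, 9), (7, 2), (7, 15), (9, 4), (9, 13), (10, 7), (10, 10), (14, 5), (14, 12), (16, 0)}; affine count = 17; |E(F_17)| = 18.

Discriminant check: Δ ∝ 4a³ + 27b² = 4·0³ + 27·1² = 4·0 + 27·1 ≡ 10 (mod 17). Nonzero ⇒ E is nonsingular.
For each x ∈ F_17, compute rhs = x³ + 0·x + 1 mod 17, then count y ∈ F_17 with y² ≡ rhs.
  x = 0: rhs = 1, matching y values: 1, 16 (2 points).
  x = 1: rhs = 2, matching y values: 6, 11 (2 points).
  x = 2: rhs = 9, matching y values: 3, 14 (2 points).
  x = 3: rhs = 11, matching y values: none (0 points).
  x = 4: rhs = 14, matching y values: none (0 points).
  x = 5: rhs = 7, matching y values: none (0 points).
  x = 6: rhs = 13, matching y values: 8, 9 (2 points).
  x = 7: rhs = 4, matching y values: 2, 15 (2 points).
  x = 8: rhs = 3, matching y values: none (0 points).
  x = 9: rhs = 16, matching y values: 4, 13 (2 points).
  x = 10: rhs = 15, matching y values: 7, 10 (2 points).
  x = 11: rhs = 6, matching y values: none (0 points).
  x = 12: rhs = 12, matching y values: none (0 points).
  x = 13: rhs = 5, matching y values: none (0 points).
  x = 14: rhs = 8, matching y values: 5, 12 (2 points).
  x = 15: rhs = 10, matching y values: none (0 points).
  x = 16: rhs = 0, matching y values: 0 (1 points).
Total affine count: 17.
Full point count |E(F_17)| = 17 + 1 = 18.
Hasse bound: |18 − (17+1)| = |0| = 0 ≤ 2√17 ≈ 8.2462 ✓.


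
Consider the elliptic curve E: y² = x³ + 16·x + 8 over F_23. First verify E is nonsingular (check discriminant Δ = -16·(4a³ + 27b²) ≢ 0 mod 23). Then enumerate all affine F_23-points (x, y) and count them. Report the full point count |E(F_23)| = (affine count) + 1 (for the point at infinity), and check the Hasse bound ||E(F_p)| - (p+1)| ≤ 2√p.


Affine points = {(0, 10), (0, 13), (1, 5), (1, 18), (2, 5), (2, 18), (5, 11), (5, 12), (7, 7), (7, 16), (8, 2), (8, 21), (10, 8), (10, 15), (14, 3), (14, 20), (15, 9), (15, 14), (16, 6), (16, 17), (17, 8), (17, 15), (19, 8), (19, 15), (20, 5), (20, 18)}; affine count = 26; |E(F_23)| = 27.

Discriminant check: Δ ∝ 4a³ + 27b² = 4·16³ + 27·8² = 4·4096 + 27·64 ≡ 11 (mod 23). Nonzero ⇒ E is nonsingular.
For each x ∈ F_23, compute rhs = x³ + 16·x + 8 mod 23, then count y ∈ F_23 with y² ≡ rhs.
  x = 0: rhs = 8, matching y values: 10, 13 (2 points).
  x = 1: rhs = 2, matching y values: 5, 18 (2 points).
  x = 2: rhs = 2, matching y values: 5, 18 (2 points).
  x = 3: rhs = 14, matching y values: none (0 points).
  x = 4: rhs = 21, matching y values: none (0 points).
  x = 5: rhs = 6, matching y values: 11, 12 (2 points).
  x = 6: rhs = 21, matching y values: none (0 points).
  x = 7: rhs = 3, matching y values: 7, 16 (2 points).
  x = 8: rhs = 4, matching y values: 2, 21 (2 points).
  x = 9: rhs = 7, matching y values: none (0 points).
  x = 10: rhs = 18, matching y values: 8, 15 (2 points).
  x = 11: rhs = 20, matching y values: none (0 points).
  x = 12: rhs = 19, matching y values: none (0 points).
  x = 13: rhs = 21, matching y values: none (0 points).
  x = 14: rhs = 9, matching y values: 3, 20 (2 points).
  x = 15: rhs = 12, matching y values: 9, 14 (2 points).
  x = 16: rhs = 13, matching y values: 6, 17 (2 points).
  x = 17: rhs = 18, matching y values: 8, 15 (2 points).
  x = 18: rhs = 10, matching y values: none (0 points).
  x = 19: rhs = 18, matching y values: 8, 15 (2 points).
  x = 20: rhs = 2, matching y values: 5, 18 (2 points).
  x = 21: rhs = 14, matching y values: none (0 points).
  x = 22: rhs = 14, matching y values: none (0 points).
Total affine count: 26.
Full point count |E(F_23)| = 26 + 1 = 27.
Hasse bound: |27 − (23+1)| = |3| = 3 ≤ 2√23 ≈ 9.5917 ✓.


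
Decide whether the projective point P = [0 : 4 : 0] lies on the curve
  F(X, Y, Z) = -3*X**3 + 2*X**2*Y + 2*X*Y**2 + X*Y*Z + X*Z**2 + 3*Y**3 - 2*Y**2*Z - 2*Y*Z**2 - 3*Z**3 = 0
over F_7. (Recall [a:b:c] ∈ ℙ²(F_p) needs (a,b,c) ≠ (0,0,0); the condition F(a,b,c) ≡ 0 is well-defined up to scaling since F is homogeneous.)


F(0,4,0) ≡ 3 (mod 7); P is NOT on the curve.

Evaluate F(0, 4, 0) term-by-term (mod 7).
  -3*X**3 ↦ -3·0·1·1 = 0
  2*X**2*Y ↦ 2·0·4·1 = 0
  2*X*Y**2 ↦ 2·0·16·1 = 0
  X*Y*Z ↦ 1·0·4·0 = 0
  X*Z**2 ↦ 1·0·1·0 = 0
  3*Y**3 ↦ 3·1·64·1 = 192
  -2*Y**2*Z ↦ -2·1·16·0 = 0
  -2*Y*Z**2 ↦ -2·1·4·0 = 0
  -3*Z**3 ↦ -3·1·1·0 = 0
Sum: F(0, 4, 0) = (0) + (0) + (0) + (0) + (0) + (192) + (0) + (0) + (0) = 192.
Reducing mod 7: 192 ≡ 3 (mod 7).
Since F(a, b, c) ≡ 3 ≠ 0 (mod 7), P does NOT lie on the curve.


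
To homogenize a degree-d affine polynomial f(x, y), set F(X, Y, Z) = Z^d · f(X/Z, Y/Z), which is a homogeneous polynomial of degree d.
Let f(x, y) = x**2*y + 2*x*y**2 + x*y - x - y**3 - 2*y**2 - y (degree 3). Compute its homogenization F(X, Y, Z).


F(X, Y, Z) = X**2*Y + 2*X*Y**2 + X*Y*Z - X*Z**2 - Y**3 - 2*Y**2*Z - Y*Z**2

deg(f) = 3.
Substitute x = X/Z, y = Y/Z into f, then multiply by Z^3.
  monomial 1·x^2·y^1 ↦ 1·X^2·Y^1·Z^0.
  monomial 2·x^1·y^2 ↦ 2·X^1·Y^2·Z^0.
  monomial 1·x^1·y^1 ↦ 1·X^1·Y^1·Z^1.
  monomial -1·x^1·y^0 ↦ -1·X^1·Y^0·Z^2.
  monomial -1·x^0·y^3 ↦ -1·X^0·Y^3·Z^0.
  monomial -2·x^0·y^2 ↦ -2·X^0·Y^2·Z^1.
  monomial -1·x^0·y^1 ↦ -1·X^0·Y^1·Z^2.
Collecting: F(X, Y, Z) = X**2*Y + 2*X*Y**2 + X*Y*Z - X*Z**2 - Y**3 - 2*Y**2*Z - Y*Z**2.


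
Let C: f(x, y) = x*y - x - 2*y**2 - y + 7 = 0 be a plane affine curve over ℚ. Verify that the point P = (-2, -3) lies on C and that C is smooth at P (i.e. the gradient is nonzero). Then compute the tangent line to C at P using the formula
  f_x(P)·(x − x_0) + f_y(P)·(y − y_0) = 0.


Tangent line at P: -4*x + 9*y + 19 = 0.

Step 1: f(-2, -3) = 0, so P lies on C.
Step 2: partial derivatives
  f_x(x, y) = y - 1, f_y(x, y) = x - 4*y - 1.
  f_x(P) = -4, f_y(P) = 9 (gradient nonzero, so P is smooth).
Step 3: tangent line at P: -4·(x − -2) + 9·(y − -3) = 0.
Expanding: -4*x + 9*y + 19 = 0.


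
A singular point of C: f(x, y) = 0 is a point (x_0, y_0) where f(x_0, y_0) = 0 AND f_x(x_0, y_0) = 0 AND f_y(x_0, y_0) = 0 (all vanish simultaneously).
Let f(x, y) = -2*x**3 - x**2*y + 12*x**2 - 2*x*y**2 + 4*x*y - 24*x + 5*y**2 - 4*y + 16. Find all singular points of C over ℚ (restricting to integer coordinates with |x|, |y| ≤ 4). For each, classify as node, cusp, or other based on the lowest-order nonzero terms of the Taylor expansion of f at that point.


Singular points: {(2, 0)}; classification: cusp.

Compute partial derivatives:
  f_x = -6*x**2 - 2*x*y + 24*x - 2*y**2 + 4*y - 24.
  f_y = -x**2 - 4*x*y + 4*x + 10*y - 4.
Scan x_0 ∈ {−4, ..., 4}. For each x_0, f_y(x_0, y) is a polynomial in y; find its integer roots y ∈ {−4, ..., 4}, then test f_x and f at those candidates.
  x = -4: f_y(-4, y) = 26*y - 36; no integer root y with |y| ≤ 4.
  x = -3: f_y(-3, y) = 22*y - 25; no integer root y with |y| ≤ 4.
  x = -2: f_y(-2, y) = 18*y - 16; no integer root y with |y| ≤ 4.
  x = -1: f_y(-1, y) = 14*y - 9; no integer root y with |y| ≤ 4.
  x = 0: f_y(0, y) = 10*y - 4; no integer root y with |y| ≤ 4.
  x = 1: f_y(1, y) = 6*y - 1; no integer root y with |y| ≤ 4.
  x = 2: f_y(2, y) = 2*y; vanishes at y ∈ {0}. (2, 0): f_x = 0, f = 0 — SINGULAR.
  x = 3: f_y(3, y) = -2*y - 1; no integer root y with |y| ≤ 4.
  x = 4: f_y(4, y) = -6*y - 4; no integer root y with |y| ≤ 4.
Only singular point on the grid: (2, 0).
Classify: substitute x = 2 + u, y = 0 + v and expand: f = -2*u**3 - u**2*v - 2*u*v**2 + v**2.
No constant or linear terms (consistent with a singular point). Quadratic part: v**2. Cubic part: -2*u**3 - u**2*v - 2*u*v**2.
The quadratic part v**2 is a perfect square, so there is a single (double) tangent line v = 0, i.e. y = 0. Restricting the cubic part to that line (v = 0) leaves -2*u**3 ≠ 0, so f is not divisible by v and the branch is v² ≈ 2*u**3 to lowest order — this is a cusp.
Classification: cusp.


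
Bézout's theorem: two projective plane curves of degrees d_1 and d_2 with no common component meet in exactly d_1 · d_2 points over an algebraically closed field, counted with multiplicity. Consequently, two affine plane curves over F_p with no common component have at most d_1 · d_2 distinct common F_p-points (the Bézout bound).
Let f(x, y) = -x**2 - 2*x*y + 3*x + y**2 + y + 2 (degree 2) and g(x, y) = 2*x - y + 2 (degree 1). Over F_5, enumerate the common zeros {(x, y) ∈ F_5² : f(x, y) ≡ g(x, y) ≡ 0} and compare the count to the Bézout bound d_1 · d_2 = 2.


Common zeros: ∅; count = 0; Bézout bound = 2.

deg(f) = 2, deg(g) = 1, so Bézout bound = 2.
Scan x ∈ F_5. For each x, list the y ∈ F_5 with f(x, y) ≡ 0 and those with g(x, y) ≡ 0 (mod 5); the common zeros in that column are the intersection.
  x = 0: f ≡ 0 at y ∈ ∅; g ≡ 0 at y ∈ {2}; common: ∅.
  x = 1: f ≡ 0 at y ∈ {3}; g ≡ 0 at y ∈ {4}; common: ∅.
  x = 2: f ≡ 0 at y ∈ ∅; g ≡ 0 at y ∈ {1}; common: ∅.
  x = 3: f ≡ 0 at y ∈ ∅; g ≡ 0 at y ∈ {3}; common: ∅.
  x = 4: f ≡ 0 at y ∈ ∅; g ≡ 0 at y ∈ {0}; common: ∅.
Collecting: common zeros = ∅, so the count is 0.
Comparison with the Bézout bound: 0 ≤ 2 = deg(f)·deg(g), as expected for curves with no common component (the affine F_5-count falls short of the bound because intersections may lie at infinity, over extension fields, or carry multiplicity).


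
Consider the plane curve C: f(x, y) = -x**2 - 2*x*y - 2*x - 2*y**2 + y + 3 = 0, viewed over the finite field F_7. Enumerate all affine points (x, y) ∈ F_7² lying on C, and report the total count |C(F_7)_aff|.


Affine F_7-points: {(0, 5), (0, 6), (1, 0), (1, 3), (2, 4), (2, 5), (4, 0), (5, 3)}; count = 8.

For each of the 49 pairs (x, y) ∈ F_7², evaluate f(x, y) mod 7. Record the zeros.
  x = 0: [0↦3, 1↦2, 2↦4, 3↦2, 4↦3, 5↦0, 6↦0]  zeros at y ∈ {5, 6}
  x = 1: [0↦0, 1↦4, 2↦4, 3↦0, 4↦6, 5↦1, 6↦6]  zeros at y ∈ {0, 3}
  x = 2: [0↦2, 1↦4, 2↦2, 3↦3, 4↦0, 5↦0, 6↦3]  zeros at y ∈ {4, 5}
  x = 3: [0↦2, 1↦2, 2↦5, 3↦4, 4↦6, 5↦4, 6↦5]  zeros at y ∈ ∅
  x = 4: [0↦0, 1↦5, 2↦6, 3↦3, 4↦3, 5↦6, 6↦5]  zeros at y ∈ {0}
  x = 5: [0↦3, 1↦6, 2↦5, 3↦0, 4↦5, 5↦6, 6↦3]  zeros at y ∈ {3}
  x = 6: [0↦4, 1↦5, 2↦2, 3↦2, 4↦5, 5↦4, 6↦6]  zeros at y ∈ ∅
Collecting zeros: affine points = {(0, 5), (0, 6), (1, 0), (1, 3), (2, 4), (2, 5), (4, 0), (5, 3)}.
Total count |C(F_7)_aff| = 8.


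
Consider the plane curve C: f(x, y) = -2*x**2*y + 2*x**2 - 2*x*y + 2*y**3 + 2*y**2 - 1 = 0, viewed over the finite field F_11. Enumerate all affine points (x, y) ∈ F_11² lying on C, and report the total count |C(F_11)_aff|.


Affine F_11-points: {(6, 9), (7, 1), (7, 10), (8, 9), (9, 10)}; count = 5.

For each of the 121 pairs (x, y) ∈ F_11², evaluate f(x, y) mod 11. Record the zeros.
  x = 0: [0↦10, 1↦3, 2↦1, 3↦5, 4↦5, 5↦2, 6↦8, 7↦2, 8↦7, 9↦2, 10↦10]  zeros at y ∈ ∅
  x = 1: [0↦1, 1↦1, 2↦6, 3↦6, 4↦2, 5↦6, 6↦8, 7↦9, 8↦10, 9↦1, 10↦5]  zeros at y ∈ ∅
  x = 2: [0↦7, 1↦10, 2↦7, 3↦10, 4↦9, 5↦5, 6↦10, 7↦3, 8↦7, 9↦1, 10↦8]  zeros at y ∈ ∅
  x = 3: [0↦6, 1↦8, 2↦4, 3↦6, 4↦4, 5↦10, 6↦3, 7↦6, 8↦9, 9↦2, 10↦8]  zeros at y ∈ ∅
  x = 4: [0↦9, 1↦6, 2↦8, 3↦5, 4↦9, 5↦10, 6↦9, 7↦7, 8↦5, 9↦4, 10↦5]  zeros at y ∈ ∅
  x = 5: [0↦5, 1↦4, 2↦8, 3↦7, 4↦2, 5↦5, 6↦6, 7↦6, 8↦6, 9↦7, 10↦10]  zeros at y ∈ ∅
  x = 6: [0↦5, 1↦2, 2↦4, 3↦1, 4↦5, 5↦6, 6↦5, 7↦3, 8↦1, 9↦0, 10↦1]  zeros at y ∈ {9}
  x = 7: [0↦9, 1↦0, 2↦7, 3↦9, 4↦7, 5↦2, 6↦6, 7↦9, 8↦1, 9↦5, 10↦0]  zeros at y ∈ {1, 10}
  x = 8: [0↦6, 1↦9, 2↦6, 3↦9, 4↦8, 5↦4, 6↦9, 7↦2, 8↦6, 9↦0, 10↦7]  zeros at y ∈ {9}
  x = 9: [0↦7, 1↦7, 2↦1, 3↦1, 4↦8, 5↦1, 6↦3, 7↦4, 8↦5, 9↦7, 10↦0]  zeros at y ∈ {10}
  x = 10: [0↦1, 1↦5, 2↦3, 3↦7, 4↦7, 5↦4, 6↦10, 7↦4, 8↦9, 9↦4, 10↦1]  zeros at y ∈ ∅
Collecting zeros: affine points = {(6, 9), (7, 1), (7, 10), (8, 9), (9, 10)}.
Total count |C(F_11)_aff| = 5.


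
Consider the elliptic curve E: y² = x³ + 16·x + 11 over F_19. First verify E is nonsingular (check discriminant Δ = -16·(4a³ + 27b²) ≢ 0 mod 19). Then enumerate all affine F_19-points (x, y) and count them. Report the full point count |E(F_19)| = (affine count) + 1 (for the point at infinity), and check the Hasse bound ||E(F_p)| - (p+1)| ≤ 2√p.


Affine points = {(0, 7), (0, 12), (1, 3), (1, 16), (4, 5), (4, 14), (5, 8), (5, 11), (6, 0), (8, 9), (8, 10), (11, 6), (11, 13), (15, 4), (15, 15), (17, 3), (17, 16)}; affine count = 17; |E(F_19)| = 18.

Discriminant check: Δ ∝ 4a³ + 27b² = 4·16³ + 27·11² = 4·4096 + 27·121 ≡ 5 (mod 19). Nonzero ⇒ E is nonsingular.
For each x ∈ F_19, compute rhs = x³ + 16·x + 11 mod 19, then count y ∈ F_19 with y² ≡ rhs.
  x = 0: rhs = 11, matching y values: 7, 12 (2 points).
  x = 1: rhs = 9, matching y values: 3, 16 (2 points).
  x = 2: rhs = 13, matching y values: none (0 points).
  x = 3: rhs = 10, matching y values: none (0 points).
  x = 4: rhs = 6, matching y values: 5, 14 (2 points).
  x = 5: rhs = 7, matching y values: 8, 11 (2 points).
  x = 6: rhs = 0, matching y values: 0 (1 points).
  x = 7: rhs = 10, matching y values: none (0 points).
  x = 8: rhs = 5, matching y values: 9, 10 (2 points).
  x = 9: rhs = 10, matching y values: none (0 points).
  x = 10: rhs = 12, matching y values: none (0 points).
  x = 11: rhs = 17, matching y values: 6, 13 (2 points).
  x = 12: rhs = 12, matching y values: none (0 points).
  x = 13: rhs = 3, matching y values: none (0 points).
  x = 14: rhs = 15, matching y values: none (0 points).
  x = 15: rhs = 16, matching y values: 4, 15 (2 points).
  x = 16: rhs = 12, matching y values: none (0 points).
  x = 17: rhs = 9, matching y values: 3, 16 (2 points).
  x = 18: rhs = 13, matching y values: none (0 points).
Total affine count: 17.
Full point count |E(F_19)| = 17 + 1 = 18.
Hasse bound: |18 − (19+1)| = |-2| = 2 ≤ 2√19 ≈ 8.7178 ✓.


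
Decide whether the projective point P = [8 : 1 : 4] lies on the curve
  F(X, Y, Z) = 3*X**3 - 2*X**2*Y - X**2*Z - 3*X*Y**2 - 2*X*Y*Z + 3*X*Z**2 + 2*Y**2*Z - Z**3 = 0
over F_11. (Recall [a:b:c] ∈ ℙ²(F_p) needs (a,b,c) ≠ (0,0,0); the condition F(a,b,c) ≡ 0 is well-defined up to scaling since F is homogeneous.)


F(8,1,4) ≡ 6 (mod 11); P is NOT on the curve.

Evaluate F(8, 1, 4) term-by-term (mod 11).
  3*X**3 ↦ 3·512·1·1 = 1536
  -2*X**2*Y ↦ -2·64·1·1 = -128
  -X**2*Z ↦ -1·64·1·4 = -256
  -3*X*Y**2 ↦ -3·8·1·1 = -24
  -2*X*Y*Z ↦ -2·8·1·4 = -64
  3*X*Z**2 ↦ 3·8·1·16 = 384
  2*Y**2*Z ↦ 2·1·1·4 = 8
  -Z**3 ↦ -1·1·1·64 = -64
Sum: F(8, 1, 4) = (1536) + (-128) + (-256) + (-24) + (-64) + (384) + (8) + (-64) = 1392.
Reducing mod 11: 1392 ≡ 6 (mod 11).
Since F(a, b, c) ≡ 6 ≠ 0 (mod 11), P does NOT lie on the curve.


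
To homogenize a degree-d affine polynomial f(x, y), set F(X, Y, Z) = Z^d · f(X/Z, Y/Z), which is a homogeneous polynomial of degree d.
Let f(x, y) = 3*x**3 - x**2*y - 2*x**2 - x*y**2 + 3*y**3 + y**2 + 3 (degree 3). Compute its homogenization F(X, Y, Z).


F(X, Y, Z) = 3*X**3 - X**2*Y - 2*X**2*Z - X*Y**2 + 3*Y**3 + Y**2*Z + 3*Z**3

deg(f) = 3.
Substitute x = X/Z, y = Y/Z into f, then multiply by Z^3.
  monomial 3·x^3·y^0 ↦ 3·X^3·Y^0·Z^0.
  monomial -1·x^2·y^1 ↦ -1·X^2·Y^1·Z^0.
  monomial -2·x^2·y^0 ↦ -2·X^2·Y^0·Z^1.
  monomial -1·x^1·y^2 ↦ -1·X^1·Y^2·Z^0.
  monomial 3·x^0·y^3 ↦ 3·X^0·Y^3·Z^0.
  monomial 1·x^0·y^2 ↦ 1·X^0·Y^2·Z^1.
  monomial 3·x^0·y^0 ↦ 3·X^0·Y^0·Z^3.
Collecting: F(X, Y, Z) = 3*X**3 - X**2*Y - 2*X**2*Z - X*Y**2 + 3*Y**3 + Y**2*Z + 3*Z**3.


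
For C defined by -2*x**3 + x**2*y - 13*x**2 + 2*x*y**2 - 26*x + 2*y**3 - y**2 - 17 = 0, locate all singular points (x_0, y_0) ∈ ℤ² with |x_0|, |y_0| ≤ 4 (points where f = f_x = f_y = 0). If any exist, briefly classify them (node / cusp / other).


Singular points: {(-2, 1)}; classification: cusp.

Compute partial derivatives:
  f_x = -6*x**2 + 2*x*y - 26*x + 2*y**2 - 26.
  f_y = x**2 + 4*x*y + 6*y**2 - 2*y.
Scan x_0 ∈ {−4, ..., 4}. For each x_0, f_y(x_0, y) is a polynomial in y; find its integer roots y ∈ {−4, ..., 4}, then test f_x and f at those candidates.
  x = -4: f_y(-4, y) = 6*y**2 - 18*y + 16; no integer root y with |y| ≤ 4.
  x = -3: f_y(-3, y) = 6*y**2 - 14*y + 9; no integer root y with |y| ≤ 4.
  x = -2: f_y(-2, y) = 6*y**2 - 10*y + 4; vanishes at y ∈ {1}. (-2, 1): f_x = 0, f = 0 — SINGULAR.
  x = -1: f_y(-1, y) = 6*y**2 - 6*y + 1; no integer root y with |y| ≤ 4.
  x = 0: f_y(0, y) = 6*y**2 - 2*y; vanishes at y ∈ {0}. (0, 0): f_x = -26 ≠ 0.
  x = 1: f_y(1, y) = 6*y**2 + 2*y + 1; no integer root y with |y| ≤ 4.
  x = 2: f_y(2, y) = 6*y**2 + 6*y + 4; no integer root y with |y| ≤ 4.
  x = 3: f_y(3, y) = 6*y**2 + 10*y + 9; no integer root y with |y| ≤ 4.
  x = 4: f_y(4, y) = 6*y**2 + 14*y + 16; no integer root y with |y| ≤ 4.
Only singular point on the grid: (-2, 1).
Classify: substitute x = -2 + u, y = 1 + v and expand: f = -2*u**3 + u**2*v + 2*u*v**2 + 2*v**3 + v**2.
No constant or linear terms (consistent with a singular point). Quadratic part: v**2. Cubic part: -2*u**3 + u**2*v + 2*u*v**2 + 2*v**3.
The quadratic part v**2 is a perfect square, so there is a single (double) tangent line v = 0, i.e. y = 1. Restricting the cubic part to that line (v = 0) leaves -2*u**3 ≠ 0, so f is not divisible by v and the branch is v² ≈ 2*u**3 to lowest order — this is a cusp.
Classification: cusp.


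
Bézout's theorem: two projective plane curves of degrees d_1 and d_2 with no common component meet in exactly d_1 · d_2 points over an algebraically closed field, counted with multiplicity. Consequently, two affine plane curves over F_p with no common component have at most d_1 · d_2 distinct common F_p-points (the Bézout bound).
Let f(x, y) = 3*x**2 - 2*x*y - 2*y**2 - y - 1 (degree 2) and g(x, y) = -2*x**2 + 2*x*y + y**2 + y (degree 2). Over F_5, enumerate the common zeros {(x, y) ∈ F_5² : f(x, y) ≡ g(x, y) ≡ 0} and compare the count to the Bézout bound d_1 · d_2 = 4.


Common zeros: ∅; count = 0; Bézout bound = 4.

deg(f) = 2, deg(g) = 2, so Bézout bound = 4.
Scan x ∈ F_5. For each x, list the y ∈ F_5 with f(x, y) ≡ 0 and those with g(x, y) ≡ 0 (mod 5); the common zeros in that column are the intersection.
  x = 0: f ≡ 0 at y ∈ ∅; g ≡ 0 at y ∈ {0, 4}; common: ∅.
  x = 1: f ≡ 0 at y ∈ {3}; g ≡ 0 at y ∈ ∅; common: ∅.
  x = 2: f ≡ 0 at y ∈ ∅; g ≡ 0 at y ∈ ∅; common: ∅.
  x = 3: f ≡ 0 at y ∈ ∅; g ≡ 0 at y ∈ {1, 2}; common: ∅.
  x = 4: f ≡ 0 at y ∈ ∅; g ≡ 0 at y ∈ {2, 4}; common: ∅.
Collecting: common zeros = ∅, so the count is 0.
Comparison with the Bézout bound: 0 ≤ 4 = deg(f)·deg(g), as expected for curves with no common component (the affine F_5-count falls short of the bound because intersections may lie at infinity, over extension fields, or carry multiplicity).


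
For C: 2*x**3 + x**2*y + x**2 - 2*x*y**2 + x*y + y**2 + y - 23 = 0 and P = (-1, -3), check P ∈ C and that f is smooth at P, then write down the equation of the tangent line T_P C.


Tangent line at P: -11*x - 17*y - 62 = 0.

Step 1: f(-1, -3) = 0, so P lies on C.
Step 2: partial derivatives
  f_x(x, y) = 6*x**2 + 2*x*y + 2*x - 2*y**2 + y, f_y(x, y) = x**2 - 4*x*y + x + 2*y + 1.
  f_x(P) = -11, f_y(P) = -17 (gradient nonzero, so P is smooth).
Step 3: tangent line at P: -11·(x − -1) + -17·(y − -3) = 0.
Expanding: -11*x - 17*y - 62 = 0.


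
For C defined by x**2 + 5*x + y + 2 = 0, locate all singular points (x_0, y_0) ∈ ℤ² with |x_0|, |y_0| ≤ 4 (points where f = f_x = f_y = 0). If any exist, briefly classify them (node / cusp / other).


No singular points in the scanned grid; C is smooth there.

Compute partial derivatives:
  f_x = 2*x + 5.
  f_y = 1.
f_y = 1 is a nonzero constant, so f_y never vanishes: no point (x, y) can satisfy f = f_x = f_y = 0. In particular no (x, y) ∈ {−4, ..., 4}² is singular; the curve is smooth.


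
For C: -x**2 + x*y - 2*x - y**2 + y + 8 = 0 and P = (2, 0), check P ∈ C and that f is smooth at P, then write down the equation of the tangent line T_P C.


Tangent line at P: -6*x + 3*y + 12 = 0.

Step 1: f(2, 0) = 0, so P lies on C.
Step 2: partial derivatives
  f_x(x, y) = -2*x + y - 2, f_y(x, y) = x - 2*y + 1.
  f_x(P) = -6, f_y(P) = 3 (gradient nonzero, so P is smooth).
Step 3: tangent line at P: -6·(x − 2) + 3·(y − 0) = 0.
Expanding: -6*x + 3*y + 12 = 0.


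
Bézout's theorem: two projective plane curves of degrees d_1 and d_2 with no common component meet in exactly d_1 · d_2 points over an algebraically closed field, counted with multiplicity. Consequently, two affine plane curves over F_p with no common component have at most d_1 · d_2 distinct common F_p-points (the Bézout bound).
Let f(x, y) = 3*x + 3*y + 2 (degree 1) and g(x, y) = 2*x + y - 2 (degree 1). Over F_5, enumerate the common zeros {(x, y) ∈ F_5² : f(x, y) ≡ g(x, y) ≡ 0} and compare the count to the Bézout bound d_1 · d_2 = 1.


Common zeros: {(1, 0)}; count = 1; Bézout bound = 1.

deg(f) = 1, deg(g) = 1, so Bézout bound = 1.
Scan x ∈ F_5. For each x, list the y ∈ F_5 with f(x, y) ≡ 0 and those with g(x, y) ≡ 0 (mod 5); the common zeros in that column are the intersection.
  x = 0: f ≡ 0 at y ∈ {1}; g ≡ 0 at y ∈ {2}; common: ∅.
  x = 1: f ≡ 0 at y ∈ {0}; g ≡ 0 at y ∈ {0}; common: {0}.
  x = 2: f ≡ 0 at y ∈ {4}; g ≡ 0 at y ∈ {3}; common: ∅.
  x = 3: f ≡ 0 at y ∈ {3}; g ≡ 0 at y ∈ {1}; common: ∅.
  x = 4: f ≡ 0 at y ∈ {2}; g ≡ 0 at y ∈ {4}; common: ∅.
Collecting: common zeros = {(1, 0)}, so the count is 1.
Comparison with the Bézout bound: 1 ≤ 1 = deg(f)·deg(g), as expected for curves with no common component (the bound is attained).


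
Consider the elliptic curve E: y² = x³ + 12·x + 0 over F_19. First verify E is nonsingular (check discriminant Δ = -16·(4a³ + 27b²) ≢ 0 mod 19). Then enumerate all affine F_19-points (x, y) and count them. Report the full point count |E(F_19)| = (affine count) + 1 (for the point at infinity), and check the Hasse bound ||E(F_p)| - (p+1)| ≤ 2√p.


Affine points = {(0, 0), (3, 5), (3, 14), (4, 6), (4, 13), (7, 3), (7, 16), (8, 0), (9, 1), (9, 18), (11, 0), (13, 4), (13, 15), (14, 9), (14, 10), (17, 5), (17, 14), (18, 5), (18, 14)}; affine count = 19; |E(F_19)| = 20.

Discriminant check: Δ ∝ 4a³ + 27b² = 4·12³ + 27·0² = 4·1728 + 27·0 ≡ 15 (mod 19). Nonzero ⇒ E is nonsingular.
For each x ∈ F_19, compute rhs = x³ + 12·x + 0 mod 19, then count y ∈ F_19 with y² ≡ rhs.
  x = 0: rhs = 0, matching y values: 0 (1 points).
  x = 1: rhs = 13, matching y values: none (0 points).
  x = 2: rhs = 13, matching y values: none (0 points).
  x = 3: rhs = 6, matching y values: 5, 14 (2 points).
  x = 4: rhs = 17, matching y values: 6, 13 (2 points).
  x = 5: rhs = 14, matching y values: none (0 points).
  x = 6: rhs = 3, matching y values: none (0 points).
  x = 7: rhs = 9, matching y values: 3, 16 (2 points).
  x = 8: rhs = 0, matching y values: 0 (1 points).
  x = 9: rhs = 1, matching y values: 1, 18 (2 points).
  x = 10: rhs = 18, matching y values: none (0 points).
  x = 11: rhs = 0, matching y values: 0 (1 points).
  x = 12: rhs = 10, matching y values: none (0 points).
  x = 13: rhs = 16, matching y values: 4, 15 (2 points).
  x = 14: rhs = 5, matching y values: 9, 10 (2 points).
  x = 15: rhs = 2, matching y values: none (0 points).
  x = 16: rhs = 13, matching y values: none (0 points).
  x = 17: rhs = 6, matching y values: 5, 14 (2 points).
  x = 18: rhs = 6, matching y values: 5, 14 (2 points).
Total affine count: 19.
Full point count |E(F_19)| = 19 + 1 = 20.
Hasse bound: |20 − (19+1)| = |0| = 0 ≤ 2√19 ≈ 8.7178 ✓.


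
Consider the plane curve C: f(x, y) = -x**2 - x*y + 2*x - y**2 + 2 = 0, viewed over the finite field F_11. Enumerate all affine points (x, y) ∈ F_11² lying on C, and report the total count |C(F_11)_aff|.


Affine F_11-points: {(2, 4), (2, 5), (3, 2), (3, 6), (4, 1), (4, 6), (6, 0), (6, 5), (7, 0), (7, 4), (8, 1), (8, 2)}; count = 12.

For each of the 121 pairs (x, y) ∈ F_11², evaluate f(x, y) mod 11. Record the zeros.
  x = 0: [0↦2, 1↦1, 2↦9, 3↦4, 4↦8, 5↦10, 6↦10, 7↦8, 8↦4, 9↦9, 10↦1]  zeros at y ∈ ∅
  x = 1: [0↦3, 1↦1, 2↦8, 3↦2, 4↦5, 5↦6, 6↦5, 7↦2, 8↦8, 9↦1, 10↦3]  zeros at y ∈ ∅
  x = 2: [0↦2, 1↦10, 2↦5, 3↦9, 4↦0, 5↦0, 6↦9, 7↦5, 8↦10, 9↦2, 10↦3]  zeros at y ∈ {4, 5}
  x = 3: [0↦10, 1↦6, 2↦0, 3↦3, 4↦4, 5↦3, 6↦0, 7↦6, 8↦10, 9↦1, 10↦1]  zeros at y ∈ {2, 6}
  x = 4: [0↦5, 1↦0, 2↦4, 3↦6, 4↦6, 5↦4, 6↦0, 7↦5, 8↦8, 9↦9, 10↦8]  zeros at y ∈ {1, 6}
  x = 5: [0↦9, 1↦3, 2↦6, 3↦7, 4↦6, 5↦3, 6↦9, 7↦2, 8↦4, 9↦4, 10↦2]  zeros at y ∈ ∅
  x = 6: [0↦0, 1↦4, 2↦6, 3↦6, 4↦4, 5↦0, 6↦5, 7↦8, 8↦9, 9↦8, 10↦5]  zeros at y ∈ {0, 5}
  x = 7: [0↦0, 1↦3, 2↦4, 3↦3, 4↦0, 5↦6, 6↦10, 7↦1, 8↦1, 9↦10, 10↦6]  zeros at y ∈ {0, 4}
  x = 8: [0↦9, 1↦0, 2↦0, 3↦9, 4↦5, 5↦10, 6↦2, 7↦3, 8↦2, 9↦10, 10↦5]  zeros at y ∈ {1, 2}
  x = 9: [0↦5, 1↦6, 2↦5, 3↦2, 4↦8, 5↦1, 6↦3, 7↦3, 8↦1, 9↦8, 10↦2]  zeros at y ∈ ∅
  x = 10: [0↦10, 1↦10, 2↦8, 3↦4, 4↦9, 5↦1, 6↦2, 7↦1, 8↦9, 9↦4, 10↦8]  zeros at y ∈ ∅
Collecting zeros: affine points = {(2, 4), (2, 5), (3, 2), (3, 6), (4, 1), (4, 6), (6, 0), (6, 5), (7, 0), (7, 4), (8, 1), (8, 2)}.
Total count |C(F_11)_aff| = 12.


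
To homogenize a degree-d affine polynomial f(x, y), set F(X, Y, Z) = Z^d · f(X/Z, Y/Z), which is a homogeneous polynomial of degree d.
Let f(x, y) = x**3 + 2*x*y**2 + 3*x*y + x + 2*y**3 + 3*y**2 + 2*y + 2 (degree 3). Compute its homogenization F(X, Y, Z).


F(X, Y, Z) = X**3 + 2*X*Y**2 + 3*X*Y*Z + X*Z**2 + 2*Y**3 + 3*Y**2*Z + 2*Y*Z**2 + 2*Z**3

deg(f) = 3.
Substitute x = X/Z, y = Y/Z into f, then multiply by Z^3.
  monomial 1·x^3·y^0 ↦ 1·X^3·Y^0·Z^0.
  monomial 2·x^1·y^2 ↦ 2·X^1·Y^2·Z^0.
  monomial 3·x^1·y^1 ↦ 3·X^1·Y^1·Z^1.
  monomial 1·x^1·y^0 ↦ 1·X^1·Y^0·Z^2.
  monomial 2·x^0·y^3 ↦ 2·X^0·Y^3·Z^0.
  monomial 3·x^0·y^2 ↦ 3·X^0·Y^2·Z^1.
  monomial 2·x^0·y^1 ↦ 2·X^0·Y^1·Z^2.
  monomial 2·x^0·y^0 ↦ 2·X^0·Y^0·Z^3.
Collecting: F(X, Y, Z) = X**3 + 2*X*Y**2 + 3*X*Y*Z + X*Z**2 + 2*Y**3 + 3*Y**2*Z + 2*Y*Z**2 + 2*Z**3.


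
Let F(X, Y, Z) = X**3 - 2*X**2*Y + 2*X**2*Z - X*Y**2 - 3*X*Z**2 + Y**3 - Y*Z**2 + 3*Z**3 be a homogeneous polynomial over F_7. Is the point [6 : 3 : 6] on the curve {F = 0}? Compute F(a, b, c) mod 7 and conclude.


F(6,3,6) ≡ 3 (mod 7); P is NOT on the curve.

Evaluate F(6, 3, 6) term-by-term (mod 7).
  X**3 ↦ 1·216·1·1 = 216
  -2*X**2*Y ↦ -2·36·3·1 = -216
  2*X**2*Z ↦ 2·36·1·6 = 432
  -X*Y**2 ↦ -1·6·9·1 = -54
  -3*X*Z**2 ↦ -3·6·1·36 = -648
  Y**3 ↦ 1·1·27·1 = 27
  -Y*Z**2 ↦ -1·1·3·36 = -108
  3*Z**3 ↦ 3·1·1·216 = 648
Sum: F(6, 3, 6) = (216) + (-216) + (432) + (-54) + (-648) + (27) + (-108) + (648) = 297.
Reducing mod 7: 297 ≡ 3 (mod 7).
Since F(a, b, c) ≡ 3 ≠ 0 (mod 7), P does NOT lie on the curve.


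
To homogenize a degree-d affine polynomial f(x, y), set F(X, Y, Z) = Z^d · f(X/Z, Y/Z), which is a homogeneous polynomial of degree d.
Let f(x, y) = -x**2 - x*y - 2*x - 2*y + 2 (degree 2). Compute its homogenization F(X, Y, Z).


F(X, Y, Z) = -X**2 - X*Y - 2*X*Z - 2*Y*Z + 2*Z**2

deg(f) = 2.
Substitute x = X/Z, y = Y/Z into f, then multiply by Z^2.
  monomial -1·x^2·y^0 ↦ -1·X^2·Y^0·Z^0.
  monomial -1·x^1·y^1 ↦ -1·X^1·Y^1·Z^0.
  monomial -2·x^1·y^0 ↦ -2·X^1·Y^0·Z^1.
  monomial -2·x^0·y^1 ↦ -2·X^0·Y^1·Z^1.
  monomial 2·x^0·y^0 ↦ 2·X^0·Y^0·Z^2.
Collecting: F(X, Y, Z) = -X**2 - X*Y - 2*X*Z - 2*Y*Z + 2*Z**2.


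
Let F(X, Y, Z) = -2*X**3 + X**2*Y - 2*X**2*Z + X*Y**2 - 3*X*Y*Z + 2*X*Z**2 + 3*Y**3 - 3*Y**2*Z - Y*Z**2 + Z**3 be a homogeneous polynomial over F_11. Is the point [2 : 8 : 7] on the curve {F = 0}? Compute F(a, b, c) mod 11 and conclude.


F(2,8,7) ≡ 3 (mod 11); P is NOT on the curve.

Evaluate F(2, 8, 7) term-by-term (mod 11).
  -2*X**3 ↦ -2·8·1·1 = -16
  X**2*Y ↦ 1·4·8·1 = 32
  -2*X**2*Z ↦ -2·4·1·7 = -56
  X*Y**2 ↦ 1·2·64·1 = 128
  -3*X*Y*Z ↦ -3·2·8·7 = -336
  2*X*Z**2 ↦ 2·2·1·49 = 196
  3*Y**3 ↦ 3·1·512·1 = 1536
  -3*Y**2*Z ↦ -3·1·64·7 = -1344
  -Y*Z**2 ↦ -1·1·8·49 = -392
  Z**3 ↦ 1·1·1·343 = 343
Sum: F(2, 8, 7) = (-16) + (32) + (-56) + (128) + (-336) + (196) + (1536) + (-1344) + (-392) + (343) = 91.
Reducing mod 11: 91 ≡ 3 (mod 11).
Since F(a, b, c) ≡ 3 ≠ 0 (mod 11), P does NOT lie on the curve.


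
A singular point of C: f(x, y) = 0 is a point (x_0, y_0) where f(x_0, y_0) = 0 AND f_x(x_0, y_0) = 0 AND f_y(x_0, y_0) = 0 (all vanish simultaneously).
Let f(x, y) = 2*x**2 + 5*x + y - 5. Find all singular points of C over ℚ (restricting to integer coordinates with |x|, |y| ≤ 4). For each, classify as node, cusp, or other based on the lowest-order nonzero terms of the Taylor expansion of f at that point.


No singular points in the scanned grid; C is smooth there.

Compute partial derivatives:
  f_x = 4*x + 5.
  f_y = 1.
f_y = 1 is a nonzero constant, so f_y never vanishes: no point (x, y) can satisfy f = f_x = f_y = 0. In particular no (x, y) ∈ {−4, ..., 4}² is singular; the curve is smooth.


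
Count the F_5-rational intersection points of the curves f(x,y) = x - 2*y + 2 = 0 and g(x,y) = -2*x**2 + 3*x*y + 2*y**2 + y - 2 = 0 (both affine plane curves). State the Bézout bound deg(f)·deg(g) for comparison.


Common zeros: {(3, 0)}; count = 1; Bézout bound = 2.

deg(f) = 1, deg(g) = 2, so Bézout bound = 2.
Scan x ∈ F_5. For each x, list the y ∈ F_5 with f(x, y) ≡ 0 and those with g(x, y) ≡ 0 (mod 5); the common zeros in that column are the intersection.
  x = 0: f ≡ 0 at y ∈ {1}; g ≡ 0 at y ∈ ∅; common: ∅.
  x = 1: f ≡ 0 at y ∈ {4}; g ≡ 0 at y ∈ ∅; common: ∅.
  x = 2: f ≡ 0 at y ∈ {2}; g ≡ 0 at y ∈ {0, 4}; common: ∅.
  x = 3: f ≡ 0 at y ∈ {0}; g ≡ 0 at y ∈ {0}; common: {0}.
  x = 4: f ≡ 0 at y ∈ {3}; g ≡ 0 at y ∈ {2, 4}; common: ∅.
Collecting: common zeros = {(3, 0)}, so the count is 1.
Comparison with the Bézout bound: 1 ≤ 2 = deg(f)·deg(g), as expected for curves with no common component (the affine F_5-count falls short of the bound because intersections may lie at infinity, over extension fields, or carry multiplicity).


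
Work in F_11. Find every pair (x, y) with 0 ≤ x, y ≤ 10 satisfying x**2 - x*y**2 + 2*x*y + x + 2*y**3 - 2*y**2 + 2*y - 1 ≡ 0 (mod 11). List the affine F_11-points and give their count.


Affine F_11-points: {(0, 2), (0, 5), (3, 0), (3, 3), (3, 5), (7, 0), (9, 4), (9, 9), (10, 1), (10, 2), (10, 3)}; count = 11.

For each of the 121 pairs (x, y) ∈ F_11², evaluate f(x, y) mod 11. Record the zeros.
  x = 0: [0↦10, 1↦1, 2↦0, 3↦8, 4↦4, 5↦0, 6↦8, 7↦7, 8↦9, 9↦4, 10↦4]  zeros at y ∈ {2, 5}
  x = 1: [0↦1, 1↦4, 2↦2, 3↦7, 4↦9, 5↦9, 6↦8, 7↦7, 8↦7, 9↦9, 10↦3]  zeros at y ∈ ∅
  x = 2: [0↦5, 1↦9, 2↦6, 3↦8, 4↦5, 5↦9, 6↦10, 7↦9, 8↦7, 9↦5, 10↦4]  zeros at y ∈ ∅
  x = 3: [0↦0, 1↦5, 2↦1, 3↦0, 4↦3, 5↦0, 6↦3, 7↦2, 8↦9, 9↦3, 10↦7]  zeros at y ∈ {0, 3, 5}
  x = 4: [0↦8, 1↦3, 2↦9, 3↦5, 4↦3, 5↦4, 6↦9, 7↦8, 8↦2, 9↦3, 10↦1]  zeros at y ∈ ∅
  x = 5: [0↦7, 1↦3, 2↦8, 3↦1, 4↦5, 5↦10, 6↦6, 7↦5, 8↦8, 9↦5, 10↦8]  zeros at y ∈ ∅
  x = 6: [0↦8, 1↦5, 2↦9, 3↦10, 4↦9, 5↦7, 6↦5, 7↦4, 8↦5, 9↦9, 10↦6]  zeros at y ∈ ∅
  x = 7: [0↦0, 1↦9, 2↦1, 3↦10, 4↦4, 5↦6, 6↦6, 7↦5, 8↦4, 9↦4, 10↦6]  zeros at y ∈ {0}
  x = 8: [0↦5, 1↦4, 2↦6, 3↦1, 4↦1, 5↦7, 6↦9, 7↦8, 8↦5, 9↦1, 10↦8]  zeros at y ∈ ∅
  x = 9: [0↦1, 1↦1, 2↦2, 3↦5, 4↦0, 5↦10, 6↦3, 7↦2, 8↦8, 9↦0, 10↦1]  zeros at y ∈ {4, 9}
  x = 10: [0↦10, 1↦0, 2↦0, 3↦0, 4↦1, 5↦4, 6↦10, 7↦9, 8↦2, 9↦1, 10↦7]  zeros at y ∈ {1, 2, 3}
Collecting zeros: affine points = {(0, 2), (0, 5), (3, 0), (3, 3), (3, 5), (7, 0), (9, 4), (9, 9), (10, 1), (10, 2), (10, 3)}.
Total count |C(F_11)_aff| = 11.


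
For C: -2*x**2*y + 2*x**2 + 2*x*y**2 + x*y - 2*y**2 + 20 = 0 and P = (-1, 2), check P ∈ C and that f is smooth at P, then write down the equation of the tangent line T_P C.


Tangent line at P: 14*x - 19*y + 52 = 0.

Step 1: f(-1, 2) = 0, so P lies on C.
Step 2: partial derivatives
  f_x(x, y) = -4*x*y + 4*x + 2*y**2 + y, f_y(x, y) = -2*x**2 + 4*x*y + x - 4*y.
  f_x(P) = 14, f_y(P) = -19 (gradient nonzero, so P is smooth).
Step 3: tangent line at P: 14·(x − -1) + -19·(y − 2) = 0.
Expanding: 14*x - 19*y + 52 = 0.


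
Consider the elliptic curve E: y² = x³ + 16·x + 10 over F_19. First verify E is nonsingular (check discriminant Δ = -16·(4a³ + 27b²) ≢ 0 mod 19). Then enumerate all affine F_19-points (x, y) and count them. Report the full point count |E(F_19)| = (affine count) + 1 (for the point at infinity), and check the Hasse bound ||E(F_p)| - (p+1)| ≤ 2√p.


Affine points = {(3, 3), (3, 16), (4, 9), (4, 10), (5, 5), (5, 14), (7, 3), (7, 16), (8, 2), (8, 17), (9, 3), (9, 16), (10, 7), (10, 12), (11, 4), (11, 15), (12, 7), (12, 12), (16, 7), (16, 12)}; affine count = 20; |E(F_19)| = 21.

Discriminant check: Δ ∝ 4a³ + 27b² = 4·16³ + 27·10² = 4·4096 + 27·100 ≡ 8 (mod 19). Nonzero ⇒ E is nonsingular.
For each x ∈ F_19, compute rhs = x³ + 16·x + 10 mod 19, then count y ∈ F_19 with y² ≡ rhs.
  x = 0: rhs = 10, matching y values: none (0 points).
  x = 1: rhs = 8, matching y values: none (0 points).
  x = 2: rhs = 12, matching y values: none (0 points).
  x = 3: rhs = 9, matching y values: 3, 16 (2 points).
  x = 4: rhs = 5, matching y values: 9, 10 (2 points).
  x = 5: rhs = 6, matching y values: 5, 14 (2 points).
  x = 6: rhs = 18, matching y values: none (0 points).
  x = 7: rhs = 9, matching y values: 3, 16 (2 points).
  x = 8: rhs = 4, matching y values: 2, 17 (2 points).
  x = 9: rhs = 9, matching y values: 3, 16 (2 points).
  x = 10: rhs = 11, matching y values: 7, 12 (2 points).
  x = 11: rhs = 16, matching y values: 4, 15 (2 points).
  x = 12: rhs = 11, matching y values: 7, 12 (2 points).
  x = 13: rhs = 2, matching y values: none (0 points).
  x = 14: rhs = 14, matching y values: none (0 points).
  x = 15: rhs = 15, matching y values: none (0 points).
  x = 16: rhs = 11, matching y values: 7, 12 (2 points).
  x = 17: rhs = 8, matching y values: none (0 points).
  x = 18: rhs = 12, matching y values: none (0 points).
Total affine count: 20.
Full point count |E(F_19)| = 20 + 1 = 21.
Hasse bound: |21 − (19+1)| = |1| = 1 ≤ 2√19 ≈ 8.7178 ✓.
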